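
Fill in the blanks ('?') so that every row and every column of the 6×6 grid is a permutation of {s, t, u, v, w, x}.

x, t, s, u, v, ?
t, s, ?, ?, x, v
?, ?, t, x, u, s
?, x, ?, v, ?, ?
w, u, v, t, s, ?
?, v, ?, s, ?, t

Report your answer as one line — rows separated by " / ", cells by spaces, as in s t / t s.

row 1 has {s,t,u,v,x}; column 6 has {s,t,v} — only w is left for (r1,c6).
row 2 has {s,t,v,x}; column 4 has {s,t,u,v,x} — only w is left for (r2,c4).
row 3 has {s,t,u,x}; column 1 has {t,w,x} — only v is left for (r3,c1).
row 3 has {s,t,u,v,x}; column 2 has {s,t,u,v,x} — only w is left for (r3,c2).
row 4 has {v,x}; column 6 has {s,t,v,w} — only u is left for (r4,c6).
row 5 has {s,t,u,v,w}; column 6 has {s,t,u,v,w} — only x is left for (r5,c6).
row 6 has {s,t,v}; column 1 has {t,v,w,x} — only u is left for (r6,c1).
row 6 has {s,t,u,v}; column 5 has {s,u,v,x} — only w is left for (r6,c5).
row 2 has {s,t,v,w,x}; column 3 has {s,t,v} — only u is left for (r2,c3).
row 4 has {u,v,x}; column 1 has {t,u,v,w,x} — only s is left for (r4,c1).
row 4 has {s,u,v,x}; column 3 has {s,t,u,v} — only w is left for (r4,c3).
row 4 has {s,u,v,w,x}; column 5 has {s,u,v,w,x} — only t is left for (r4,c5).
row 6 has {s,t,u,v,w}; column 3 has {s,t,u,v,w} — only x is left for (r6,c3).

x t s u v w / t s u w x v / v w t x u s / s x w v t u / w u v t s x / u v x s w t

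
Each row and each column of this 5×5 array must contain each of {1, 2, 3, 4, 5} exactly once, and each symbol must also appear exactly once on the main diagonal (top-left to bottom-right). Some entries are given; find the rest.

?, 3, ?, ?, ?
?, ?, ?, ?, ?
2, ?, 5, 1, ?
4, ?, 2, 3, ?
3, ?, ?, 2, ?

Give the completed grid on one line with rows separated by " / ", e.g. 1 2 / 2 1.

1 3 4 5 2 / 5 2 3 4 1 / 2 4 5 1 3 / 4 1 2 3 5 / 3 5 1 2 4

(r1,c1) = 1
(r1,c3) = 4
(r1,c4) = 5
(r1,c5) = 2
(r2,c1) = 5
(r2,c4) = 4
(r3,c2) = 4
(r3,c5) = 3
(r5,c3) = 1
(r5,c5) = 4
(r2,c2) = 2
(r2,c3) = 3
(r2,c5) = 1
(r4,c5) = 5
(r5,c2) = 5
(r4,c2) = 1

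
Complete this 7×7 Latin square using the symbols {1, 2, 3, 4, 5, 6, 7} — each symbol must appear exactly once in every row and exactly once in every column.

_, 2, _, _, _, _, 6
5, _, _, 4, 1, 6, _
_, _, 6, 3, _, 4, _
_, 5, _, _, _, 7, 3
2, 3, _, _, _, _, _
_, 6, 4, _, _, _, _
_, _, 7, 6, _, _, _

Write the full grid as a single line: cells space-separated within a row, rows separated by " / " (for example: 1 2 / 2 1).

4 2 1 5 7 3 6 / 5 7 3 4 1 6 2 / 7 1 6 3 2 4 5 / 6 5 2 1 4 7 3 / 2 3 5 7 6 1 4 / 1 6 4 2 3 5 7 / 3 4 7 6 5 2 1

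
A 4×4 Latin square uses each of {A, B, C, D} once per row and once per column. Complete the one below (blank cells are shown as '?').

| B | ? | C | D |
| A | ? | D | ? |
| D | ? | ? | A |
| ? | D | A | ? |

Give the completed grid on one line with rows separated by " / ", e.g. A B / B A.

(r1,c2) = A
(r3,c3) = B
(r4,c1) = C
(r4,c4) = B
(r2,c4) = C
(r3,c2) = C
(r2,c2) = B

B A C D / A B D C / D C B A / C D A B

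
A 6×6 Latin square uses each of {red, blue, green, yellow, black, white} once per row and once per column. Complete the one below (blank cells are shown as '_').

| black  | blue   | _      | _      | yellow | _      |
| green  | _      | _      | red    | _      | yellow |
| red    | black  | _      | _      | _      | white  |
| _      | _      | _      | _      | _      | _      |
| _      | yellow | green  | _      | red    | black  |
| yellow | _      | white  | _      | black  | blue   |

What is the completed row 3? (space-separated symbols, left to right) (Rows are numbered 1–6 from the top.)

red black blue yellow green white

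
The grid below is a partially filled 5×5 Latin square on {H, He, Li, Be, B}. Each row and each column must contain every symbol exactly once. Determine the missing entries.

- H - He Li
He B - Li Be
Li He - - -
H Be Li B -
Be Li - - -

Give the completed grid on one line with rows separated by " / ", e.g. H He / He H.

B H Be He Li / He B H Li Be / Li He B Be H / H Be Li B He / Be Li He H B

At row 1, column 1: row 1 has {H,He,Li}; column 1 has {H,He,Li,Be}; that leaves B.
At row 1, column 3: row 1 has {H,He,Li,B}; column 3 has {Li}; that leaves Be.
At row 2, column 3: row 2 has {He,Li,Be,B}; column 3 has {Li,Be}; that leaves H.
At row 3, column 3: row 3 has {He,Li}; column 3 has {H,Li,Be}; that leaves B.
At row 3, column 5: row 3 has {He,Li,B}; column 5 has {Li,Be}; that leaves H.
At row 4, column 5: row 4 has {H,Li,Be,B}; column 5 has {H,Li,Be}; that leaves He.
At row 5, column 3: row 5 has {Li,Be}; column 3 has {H,Li,Be,B}; that leaves He.
At row 5, column 4: row 5 has {He,Li,Be}; column 4 has {He,Li,B}; that leaves H.
At row 5, column 5: row 5 has {H,He,Li,Be}; column 5 has {H,He,Li,Be}; that leaves B.
At row 3, column 4: row 3 has {H,He,Li,B}; column 4 has {H,He,Li,B}; that leaves Be.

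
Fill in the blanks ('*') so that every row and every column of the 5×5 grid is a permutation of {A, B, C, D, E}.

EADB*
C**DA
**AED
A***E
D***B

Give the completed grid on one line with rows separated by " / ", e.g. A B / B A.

(r1,c5): row 1 has {A,B,D,E}; column 5 has {A,B,D,E}, so it must be C.
(r3,c1): row 3 has {A,D,E}; column 1 has {A,C,D,E}, so it must be B.
(r3,c2): row 3 has {A,B,D,E}; column 2 has {A}, so it must be C.
(r4,c4): row 4 has {A,E}; column 4 has {B,D,E}, so it must be C.
(r5,c2): row 5 has {B,D}; column 2 has {A,C}, so it must be E.
(r5,c3): row 5 has {B,D,E}; column 3 has {A,D}, so it must be C.
(r5,c4): row 5 has {B,C,D,E}; column 4 has {B,C,D,E}, so it must be A.
(r2,c2): row 2 has {A,C,D}; column 2 has {A,C,E}, so it must be B.
(r2,c3): row 2 has {A,B,C,D}; column 3 has {A,C,D}, so it must be E.
(r4,c2): row 4 has {A,C,E}; column 2 has {A,B,C,E}, so it must be D.
(r4,c3): row 4 has {A,C,D,E}; column 3 has {A,C,D,E}, so it must be B.

E A D B C / C B E D A / B C A E D / A D B C E / D E C A B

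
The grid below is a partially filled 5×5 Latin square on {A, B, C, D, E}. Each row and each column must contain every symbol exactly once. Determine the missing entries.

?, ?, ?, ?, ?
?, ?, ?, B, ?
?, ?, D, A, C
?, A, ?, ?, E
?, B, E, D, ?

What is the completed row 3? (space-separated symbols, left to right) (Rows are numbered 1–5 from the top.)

B E D A C

(r3,c2) = E
(r4,c4) = C
(r5,c5) = A
(r1,c4) = E
(r2,c5) = D
(r3,c1) = B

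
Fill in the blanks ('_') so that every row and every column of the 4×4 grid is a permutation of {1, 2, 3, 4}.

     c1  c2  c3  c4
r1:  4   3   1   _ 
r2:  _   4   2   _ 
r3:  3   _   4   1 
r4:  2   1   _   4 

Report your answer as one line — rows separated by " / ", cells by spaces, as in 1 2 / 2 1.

Cell (r1,c4): row 1 has {1,3,4}; column 4 has {1,4} → 2.
Cell (r2,c1): row 2 has {2,4}; column 1 has {2,3,4} → 1.
Cell (r2,c4): row 2 has {1,2,4}; column 4 has {1,2,4} → 3.
Cell (r3,c2): row 3 has {1,3,4}; column 2 has {1,3,4} → 2.
Cell (r4,c3): row 4 has {1,2,4}; column 3 has {1,2,4} → 3.

4 3 1 2 / 1 4 2 3 / 3 2 4 1 / 2 1 3 4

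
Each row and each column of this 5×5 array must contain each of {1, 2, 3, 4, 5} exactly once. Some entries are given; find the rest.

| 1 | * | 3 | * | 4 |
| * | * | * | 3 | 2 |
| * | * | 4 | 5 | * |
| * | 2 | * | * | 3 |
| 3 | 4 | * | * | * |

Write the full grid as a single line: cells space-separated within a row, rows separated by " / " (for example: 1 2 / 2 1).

(r1,c2) = 5
(r1,c4) = 2
(r2,c2) = 1
(r2,c3) = 5
(r3,c1) = 2
(r3,c2) = 3
(r3,c5) = 1
(r4,c3) = 1
(r4,c4) = 4
(r5,c3) = 2
(r5,c4) = 1
(r5,c5) = 5
(r2,c1) = 4
(r4,c1) = 5

1 5 3 2 4 / 4 1 5 3 2 / 2 3 4 5 1 / 5 2 1 4 3 / 3 4 2 1 5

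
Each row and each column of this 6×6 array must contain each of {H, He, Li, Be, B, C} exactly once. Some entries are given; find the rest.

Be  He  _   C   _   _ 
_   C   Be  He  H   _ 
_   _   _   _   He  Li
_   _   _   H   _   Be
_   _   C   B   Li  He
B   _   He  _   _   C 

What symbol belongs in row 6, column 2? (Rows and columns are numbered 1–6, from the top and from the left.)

(r1,c5): row 1 has {He,Be,C}; column 5 has {H,He,Li}, so it must be B.
(r1,c6): row 1 has {He,Be,B,C}; column 6 has {He,Li,Be,C}, so it must be H.
(r2,c1): row 2 has {H,He,Be,C}; column 1 has {Be,B}, so it must be Li.
(r2,c6): row 2 has {H,He,Li,Be,C}; column 6 has {H,He,Li,Be,C}, so it must be B.
(r3,c4): row 3 has {He,Li}; column 4 has {H,He,B,C}, so it must be Be.
(r4,c5): row 4 has {H,Be}; column 5 has {H,He,Li,B}, so it must be C.
(r5,c1): row 5 has {He,Li,B,C}; column 1 has {Li,Be,B}, so it must be H.
(r5,c2): row 5 has {H,He,Li,B,C}; column 2 has {He,C}, so it must be Be.
(r6,c4): row 6 has {He,B,C}; column 4 has {H,He,Be,B,C}, so it must be Li.
(r6,c5): row 6 has {He,Li,B,C}; column 5 has {H,He,Li,B,C}, so it must be Be.
(r1,c3): row 1 has {H,He,Be,B,C}; column 3 has {He,Be,C}, so it must be Li.
(r3,c1): row 3 has {He,Li,Be}; column 1 has {H,Li,Be,B}, so it must be C.
(r4,c1): row 4 has {H,Be,C}; column 1 has {H,Li,Be,B,C}, so it must be He.
(r4,c3): row 4 has {H,He,Be,C}; column 3 has {He,Li,Be,C}, so it must be B.
(r6,c2): row 6 has {He,Li,Be,B,C}; column 2 has {He,Be,C}, so it must be H.

H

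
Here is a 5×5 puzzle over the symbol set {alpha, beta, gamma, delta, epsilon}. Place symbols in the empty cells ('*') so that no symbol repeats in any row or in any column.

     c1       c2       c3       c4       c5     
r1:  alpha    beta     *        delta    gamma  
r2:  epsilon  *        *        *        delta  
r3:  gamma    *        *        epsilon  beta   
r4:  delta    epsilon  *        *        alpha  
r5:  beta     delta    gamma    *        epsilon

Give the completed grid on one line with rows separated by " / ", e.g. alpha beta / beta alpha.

(r1,c3) = epsilon
(r3,c2) = alpha
(r3,c3) = delta
(r4,c3) = beta
(r4,c4) = gamma
(r5,c4) = alpha
(r2,c2) = gamma
(r2,c3) = alpha
(r2,c4) = beta

alpha beta epsilon delta gamma / epsilon gamma alpha beta delta / gamma alpha delta epsilon beta / delta epsilon beta gamma alpha / beta delta gamma alpha epsilon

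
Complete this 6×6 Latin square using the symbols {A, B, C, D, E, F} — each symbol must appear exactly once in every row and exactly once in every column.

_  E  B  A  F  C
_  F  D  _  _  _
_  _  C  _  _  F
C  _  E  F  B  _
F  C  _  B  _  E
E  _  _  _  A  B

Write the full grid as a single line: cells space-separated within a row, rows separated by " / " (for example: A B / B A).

(r1,c1): row 1 has {A,B,C,E,F}; column 1 has {C,E,F}, so it must be D.
(r2,c6): row 2 has {D,F}; column 6 has {B,C,E,F}, so it must be A.
(r4,c6): row 4 has {B,C,E,F}; column 6 has {A,B,C,E,F}, so it must be D.
(r5,c3): row 5 has {B,C,E,F}; column 3 has {B,C,D,E}, so it must be A.
(r5,c5): row 5 has {A,B,C,E,F}; column 5 has {A,B,F}, so it must be D.
(r6,c2): row 6 has {A,B,E}; column 2 has {C,E,F}, so it must be D.
(r6,c3): row 6 has {A,B,D,E}; column 3 has {A,B,C,D,E}, so it must be F.
(r6,c4): row 6 has {A,B,D,E,F}; column 4 has {A,B,F}, so it must be C.
(r2,c1): row 2 has {A,D,F}; column 1 has {C,D,E,F}, so it must be B.
(r2,c4): row 2 has {A,B,D,F}; column 4 has {A,B,C,F}, so it must be E.
(r2,c5): row 2 has {A,B,D,E,F}; column 5 has {A,B,D,F}, so it must be C.
(r3,c1): row 3 has {C,F}; column 1 has {B,C,D,E,F}, so it must be A.
(r3,c2): row 3 has {A,C,F}; column 2 has {C,D,E,F}, so it must be B.
(r3,c4): row 3 has {A,B,C,F}; column 4 has {A,B,C,E,F}, so it must be D.
(r3,c5): row 3 has {A,B,C,D,F}; column 5 has {A,B,C,D,F}, so it must be E.
(r4,c2): row 4 has {B,C,D,E,F}; column 2 has {B,C,D,E,F}, so it must be A.

D E B A F C / B F D E C A / A B C D E F / C A E F B D / F C A B D E / E D F C A B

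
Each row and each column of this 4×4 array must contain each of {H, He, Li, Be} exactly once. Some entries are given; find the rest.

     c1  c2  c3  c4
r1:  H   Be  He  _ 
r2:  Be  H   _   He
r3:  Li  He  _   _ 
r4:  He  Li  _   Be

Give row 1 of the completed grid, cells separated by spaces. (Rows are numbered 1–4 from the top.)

H Be He Li

(r1,c4) = Li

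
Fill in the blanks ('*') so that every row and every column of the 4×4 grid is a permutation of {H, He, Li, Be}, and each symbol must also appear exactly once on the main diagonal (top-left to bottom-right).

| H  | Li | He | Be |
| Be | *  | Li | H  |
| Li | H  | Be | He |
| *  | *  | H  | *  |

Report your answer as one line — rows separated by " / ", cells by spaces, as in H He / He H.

(r2,c2) = He
(r4,c1) = He
(r4,c2) = Be
(r4,c4) = Li

H Li He Be / Be He Li H / Li H Be He / He Be H Li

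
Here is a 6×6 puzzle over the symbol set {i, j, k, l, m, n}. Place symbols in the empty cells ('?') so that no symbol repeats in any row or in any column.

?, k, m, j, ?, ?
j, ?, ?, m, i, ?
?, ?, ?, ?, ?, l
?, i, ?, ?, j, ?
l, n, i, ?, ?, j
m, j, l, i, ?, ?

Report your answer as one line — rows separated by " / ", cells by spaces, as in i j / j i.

(r2,c2) = l
(r3,c2) = m
(r5,c4) = k
(r5,c5) = m
(r3,c4) = n
(r3,c5) = k
(r4,c4) = l
(r6,c5) = n
(r6,c6) = k
(r1,c5) = l
(r2,c6) = n
(r3,c1) = i
(r3,c3) = j
(r4,c6) = m
(r1,c1) = n
(r1,c6) = i
(r2,c3) = k
(r4,c1) = k
(r4,c3) = n

n k m j l i / j l k m i n / i m j n k l / k i n l j m / l n i k m j / m j l i n k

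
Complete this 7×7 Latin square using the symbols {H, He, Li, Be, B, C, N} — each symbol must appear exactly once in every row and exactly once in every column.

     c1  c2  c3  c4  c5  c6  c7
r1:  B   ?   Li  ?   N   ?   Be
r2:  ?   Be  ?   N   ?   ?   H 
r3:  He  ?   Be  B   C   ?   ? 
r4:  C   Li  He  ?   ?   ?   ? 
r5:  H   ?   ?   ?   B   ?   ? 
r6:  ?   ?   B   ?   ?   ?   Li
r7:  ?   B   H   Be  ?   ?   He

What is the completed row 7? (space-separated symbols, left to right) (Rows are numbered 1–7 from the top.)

N B H Be Li C He

(r2,c1): row 2 has {H,Be,N}; column 1 has {H,He,B,C}, so it must be Li.
(r2,c3): row 2 has {H,Li,Be,N}; column 3 has {H,He,Li,Be,B}, so it must be C.
(r2,c5): row 2 has {H,Li,Be,C,N}; column 5 has {B,C,N}, so it must be He.
(r2,c6): row 2 has {H,He,Li,Be,C,N}; column 6 is empty so far, so it must be B.
(r3,c7): row 3 has {He,Be,B,C}; column 7 has {H,He,Li,Be}, so it must be N.
(r4,c4): row 4 has {He,Li,C}; column 4 has {Be,B,N}, so it must be H.
(r4,c5): row 4 has {H,He,Li,C}; column 5 has {He,B,C,N}, so it must be Be.
(r4,c6): row 4 has {H,He,Li,Be,C}; column 6 has {B}, so it must be N.
(r4,c7): row 4 has {H,He,Li,Be,C,N}; column 7 has {H,He,Li,Be,N}, so it must be B.
(r5,c3): row 5 has {H,B}; column 3 has {H,He,Li,Be,B,C}, so it must be N.
(r5,c7): row 5 has {H,B,N}; column 7 has {H,He,Li,Be,B,N}, so it must be C.
(r6,c5): row 6 has {Li,B}; column 5 has {He,Be,B,C,N}, so it must be H.
(r7,c1): row 7 has {H,He,Be,B}; column 1 has {H,He,Li,B,C}, so it must be N.
(r7,c5): row 7 has {H,He,Be,B,N}; column 5 has {H,He,Be,B,C,N}, so it must be Li.
(r7,c6): row 7 has {H,He,Li,Be,B,N}; column 6 has {B,N}, so it must be C.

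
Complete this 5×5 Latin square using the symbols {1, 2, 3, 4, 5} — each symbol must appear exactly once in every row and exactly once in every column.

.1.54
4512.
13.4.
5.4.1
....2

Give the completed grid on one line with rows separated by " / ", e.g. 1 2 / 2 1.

2 1 3 5 4 / 4 5 1 2 3 / 1 3 2 4 5 / 5 2 4 3 1 / 3 4 5 1 2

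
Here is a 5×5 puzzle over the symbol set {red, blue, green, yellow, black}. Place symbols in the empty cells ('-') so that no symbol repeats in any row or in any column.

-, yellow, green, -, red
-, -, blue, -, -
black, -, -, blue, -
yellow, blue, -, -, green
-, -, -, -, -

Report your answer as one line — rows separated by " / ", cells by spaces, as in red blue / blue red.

(r1,c1) = blue
(r1,c4) = black
(r3,c5) = yellow
(r4,c4) = red
(r2,c5) = black
(r3,c3) = red
(r4,c3) = black
(r5,c3) = yellow
(r5,c4) = green
(r5,c5) = blue
(r2,c4) = yellow
(r3,c2) = green
(r5,c1) = red
(r5,c2) = black
(r2,c1) = green
(r2,c2) = red

blue yellow green black red / green red blue yellow black / black green red blue yellow / yellow blue black red green / red black yellow green blue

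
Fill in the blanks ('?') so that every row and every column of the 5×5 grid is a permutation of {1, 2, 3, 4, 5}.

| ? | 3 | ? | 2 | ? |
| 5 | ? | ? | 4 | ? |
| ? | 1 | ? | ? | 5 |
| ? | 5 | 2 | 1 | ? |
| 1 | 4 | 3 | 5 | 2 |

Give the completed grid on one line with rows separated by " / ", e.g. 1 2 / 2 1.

4 3 5 2 1 / 5 2 1 4 3 / 2 1 4 3 5 / 3 5 2 1 4 / 1 4 3 5 2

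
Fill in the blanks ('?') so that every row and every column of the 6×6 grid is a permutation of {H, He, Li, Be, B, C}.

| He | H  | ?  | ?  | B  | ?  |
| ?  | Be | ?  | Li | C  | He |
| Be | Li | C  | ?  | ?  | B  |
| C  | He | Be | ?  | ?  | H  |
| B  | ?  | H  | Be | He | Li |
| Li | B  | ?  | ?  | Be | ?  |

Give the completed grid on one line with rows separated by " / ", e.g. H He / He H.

(r1,c3): row 1 has {H,He,B}; column 3 has {H,Be,C}, so it must be Li.
(r1,c4): row 1 has {H,He,Li,B}; column 4 has {Li,Be}, so it must be C.
(r1,c6): row 1 has {H,He,Li,B,C}; column 6 has {H,He,Li,B}, so it must be Be.
(r2,c1): row 2 has {He,Li,Be,C}; column 1 has {He,Li,Be,B,C}, so it must be H.
(r2,c3): row 2 has {H,He,Li,Be,C}; column 3 has {H,Li,Be,C}, so it must be B.
(r3,c5): row 3 has {Li,Be,B,C}; column 5 has {He,Be,B,C}, so it must be H.
(r4,c4): row 4 has {H,He,Be,C}; column 4 has {Li,Be,C}, so it must be B.
(r4,c5): row 4 has {H,He,Be,B,C}; column 5 has {H,He,Be,B,C}, so it must be Li.
(r5,c2): row 5 has {H,He,Li,Be,B}; column 2 has {H,He,Li,Be,B}, so it must be C.
(r6,c3): row 6 has {Li,Be,B}; column 3 has {H,Li,Be,B,C}, so it must be He.
(r6,c4): row 6 has {He,Li,Be,B}; column 4 has {Li,Be,B,C}, so it must be H.
(r6,c6): row 6 has {H,He,Li,Be,B}; column 6 has {H,He,Li,Be,B}, so it must be C.
(r3,c4): row 3 has {H,Li,Be,B,C}; column 4 has {H,Li,Be,B,C}, so it must be He.

He H Li C B Be / H Be B Li C He / Be Li C He H B / C He Be B Li H / B C H Be He Li / Li B He H Be C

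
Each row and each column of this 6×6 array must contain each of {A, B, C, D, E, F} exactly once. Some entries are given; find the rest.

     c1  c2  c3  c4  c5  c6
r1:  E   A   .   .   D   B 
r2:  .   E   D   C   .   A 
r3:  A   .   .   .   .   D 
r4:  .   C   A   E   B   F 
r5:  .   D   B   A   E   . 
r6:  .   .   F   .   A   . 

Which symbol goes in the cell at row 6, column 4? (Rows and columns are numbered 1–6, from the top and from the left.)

(r1,c3): row 1 has {A,B,D,E}; column 3 has {A,B,D,F}, so it must be C.
(r1,c4): row 1 has {A,B,C,D,E}; column 4 has {A,C,E}, so it must be F.
(r2,c5): row 2 has {A,C,D,E}; column 5 has {A,B,D,E}, so it must be F.
(r3,c3): row 3 has {A,D}; column 3 has {A,B,C,D,F}, so it must be E.
(r3,c4): row 3 has {A,D,E}; column 4 has {A,C,E,F}, so it must be B.
(r3,c5): row 3 has {A,B,D,E}; column 5 has {A,B,D,E,F}, so it must be C.
(r4,c1): row 4 has {A,B,C,E,F}; column 1 has {A,E}, so it must be D.
(r5,c6): row 5 has {A,B,D,E}; column 6 has {A,B,D,F}, so it must be C.
(r6,c2): row 6 has {A,F}; column 2 has {A,C,D,E}, so it must be B.
(r6,c4): row 6 has {A,B,F}; column 4 has {A,B,C,E,F}, so it must be D.

D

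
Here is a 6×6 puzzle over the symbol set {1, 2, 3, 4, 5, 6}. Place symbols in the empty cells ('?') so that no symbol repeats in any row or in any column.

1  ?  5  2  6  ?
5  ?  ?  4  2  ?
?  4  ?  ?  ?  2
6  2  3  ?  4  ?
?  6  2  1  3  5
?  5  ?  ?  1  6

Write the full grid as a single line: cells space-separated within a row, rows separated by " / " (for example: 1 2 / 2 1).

1 3 5 2 6 4 / 5 1 6 4 2 3 / 3 4 1 6 5 2 / 6 2 3 5 4 1 / 4 6 2 1 3 5 / 2 5 4 3 1 6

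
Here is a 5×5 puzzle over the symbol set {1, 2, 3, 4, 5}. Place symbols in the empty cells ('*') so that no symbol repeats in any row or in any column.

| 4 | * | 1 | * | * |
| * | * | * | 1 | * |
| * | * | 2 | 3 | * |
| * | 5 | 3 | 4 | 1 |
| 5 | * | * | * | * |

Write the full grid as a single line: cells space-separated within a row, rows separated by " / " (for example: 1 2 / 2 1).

4 3 1 5 2 / 3 2 5 1 4 / 1 4 2 3 5 / 2 5 3 4 1 / 5 1 4 2 3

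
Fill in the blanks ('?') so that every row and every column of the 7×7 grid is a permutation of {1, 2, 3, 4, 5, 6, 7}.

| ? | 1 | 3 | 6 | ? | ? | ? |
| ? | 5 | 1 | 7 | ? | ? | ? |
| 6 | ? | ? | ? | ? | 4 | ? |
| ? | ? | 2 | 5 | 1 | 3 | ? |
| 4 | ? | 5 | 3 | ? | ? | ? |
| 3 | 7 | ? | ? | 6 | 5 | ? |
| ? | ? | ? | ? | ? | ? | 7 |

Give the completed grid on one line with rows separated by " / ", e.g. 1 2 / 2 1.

(r2,c1) = 2
(r2,c6) = 6
(r3,c3) = 7
(r4,c1) = 7
(r6,c3) = 4
(r7,c3) = 6
(r1,c1) = 5
(r7,c1) = 1
(r7,c6) = 2
(r1,c6) = 7
(r5,c6) = 1
(r7,c4) = 4
(r7,c2) = 3
(r7,c5) = 5
(r3,c2) = 2
(r3,c4) = 1
(r3,c5) = 3
(r3,c7) = 5
(r5,c2) = 6
(r5,c7) = 2
(r6,c4) = 2
(r6,c7) = 1
(r1,c7) = 4
(r2,c5) = 4
(r2,c7) = 3
(r4,c2) = 4
(r4,c7) = 6
(r5,c5) = 7
(r1,c5) = 2

5 1 3 6 2 7 4 / 2 5 1 7 4 6 3 / 6 2 7 1 3 4 5 / 7 4 2 5 1 3 6 / 4 6 5 3 7 1 2 / 3 7 4 2 6 5 1 / 1 3 6 4 5 2 7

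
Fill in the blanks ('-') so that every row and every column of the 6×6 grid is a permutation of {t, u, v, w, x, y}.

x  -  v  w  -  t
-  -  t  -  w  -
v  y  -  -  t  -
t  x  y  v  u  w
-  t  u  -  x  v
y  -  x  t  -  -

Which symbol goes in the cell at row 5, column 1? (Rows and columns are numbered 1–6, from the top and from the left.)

Cell (r1,c2): row 1 has {t,v,w,x}; column 2 has {t,x,y} → u.
Cell (r1,c5): row 1 has {t,u,v,w,x}; column 5 has {t,u,w,x} → y.
Cell (r2,c1): row 2 has {t,w}; column 1 has {t,v,x,y} → u.
Cell (r2,c2): row 2 has {t,u,w}; column 2 has {t,u,x,y} → v.
Cell (r3,c3): row 3 has {t,v,y}; column 3 has {t,u,v,x,y} → w.
Cell (r5,c1): row 5 has {t,u,v,x}; column 1 has {t,u,v,x,y} → w.

w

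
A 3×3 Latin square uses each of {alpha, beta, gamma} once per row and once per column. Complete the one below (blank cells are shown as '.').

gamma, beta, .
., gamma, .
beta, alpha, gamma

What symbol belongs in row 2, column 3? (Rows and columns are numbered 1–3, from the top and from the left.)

beta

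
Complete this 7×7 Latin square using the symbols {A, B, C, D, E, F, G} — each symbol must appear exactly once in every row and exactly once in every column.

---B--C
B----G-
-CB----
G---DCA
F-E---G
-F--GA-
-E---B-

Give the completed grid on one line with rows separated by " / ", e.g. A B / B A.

A G D B E F C / B D A F C G E / D C B G A E F / G B F E D C A / F A E C B D G / E F C D G A B / C E G A F B D

(r4,c2) = B
(r4,c3) = F
(r4,c4) = E
(r5,c6) = D
(r5,c2) = A
(r5,c4) = C
(r5,c5) = B
(r6,c4) = D
(r2,c2) = D
(r6,c3) = C
(r1,c2) = G
(r2,c3) = A
(r2,c4) = F
(r2,c7) = E
(r6,c1) = E
(r6,c7) = B
(r1,c3) = D
(r2,c5) = C
(r7,c3) = G
(r7,c4) = A
(r7,c5) = F
(r7,c7) = D
(r1,c1) = A
(r1,c5) = E
(r1,c6) = F
(r3,c1) = D
(r3,c4) = G
(r3,c5) = A
(r3,c6) = E
(r3,c7) = F
(r7,c1) = C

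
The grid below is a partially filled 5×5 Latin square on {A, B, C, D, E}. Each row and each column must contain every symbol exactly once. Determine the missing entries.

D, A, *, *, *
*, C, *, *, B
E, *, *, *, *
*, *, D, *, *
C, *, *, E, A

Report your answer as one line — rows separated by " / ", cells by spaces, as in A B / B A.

D A C B E / A C E D B / E B A C D / B E D A C / C D B E A

row 2 has {B,C}; column 1 has {C,D,E} — only A is left for (r2,c1).
row 2 has {A,B,C}; column 3 has {D} — only E is left for (r2,c3).
row 2 has {A,B,C,E}; column 4 has {E} — only D is left for (r2,c4).
row 4 has {D}; column 1 has {A,C,D,E} — only B is left for (r4,c1).
row 4 has {B,D}; column 2 has {A,C} — only E is left for (r4,c2).
row 4 has {B,D,E}; column 5 has {A,B} — only C is left for (r4,c5).
row 5 has {A,C,E}; column 3 has {D,E} — only B is left for (r5,c3).
row 1 has {A,D}; column 3 has {B,D,E} — only C is left for (r1,c3).
row 1 has {A,C,D}; column 4 has {D,E} — only B is left for (r1,c4).
row 1 has {A,B,C,D}; column 5 has {A,B,C} — only E is left for (r1,c5).
row 3 has {E}; column 3 has {B,C,D,E} — only A is left for (r3,c3).
row 3 has {A,E}; column 4 has {B,D,E} — only C is left for (r3,c4).
row 3 has {A,C,E}; column 5 has {A,B,C,E} — only D is left for (r3,c5).
row 4 has {B,C,D,E}; column 4 has {B,C,D,E} — only A is left for (r4,c4).
row 5 has {A,B,C,E}; column 2 has {A,C,E} — only D is left for (r5,c2).
row 3 has {A,C,D,E}; column 2 has {A,C,D,E} — only B is left for (r3,c2).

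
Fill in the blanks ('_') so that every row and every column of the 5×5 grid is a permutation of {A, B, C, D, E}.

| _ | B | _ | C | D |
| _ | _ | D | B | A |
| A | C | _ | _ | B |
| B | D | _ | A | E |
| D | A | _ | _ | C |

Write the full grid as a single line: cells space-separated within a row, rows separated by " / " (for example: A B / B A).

E B A C D / C E D B A / A C E D B / B D C A E / D A B E C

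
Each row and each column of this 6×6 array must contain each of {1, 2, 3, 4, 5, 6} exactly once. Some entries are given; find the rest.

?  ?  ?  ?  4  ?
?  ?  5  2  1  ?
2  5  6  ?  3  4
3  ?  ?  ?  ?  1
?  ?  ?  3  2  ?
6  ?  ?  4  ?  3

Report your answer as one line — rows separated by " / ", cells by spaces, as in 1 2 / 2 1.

5 1 3 6 4 2 / 4 3 5 2 1 6 / 2 5 6 1 3 4 / 3 4 2 5 6 1 / 1 6 4 3 2 5 / 6 2 1 4 5 3

(r2,c1) = 4
(r2,c6) = 6
(r3,c4) = 1
(r5,c6) = 5
(r6,c5) = 5
(r1,c6) = 2
(r2,c2) = 3
(r4,c5) = 6
(r5,c1) = 1
(r5,c3) = 4
(r1,c1) = 5
(r1,c4) = 6
(r4,c3) = 2
(r4,c4) = 5
(r5,c2) = 6
(r6,c3) = 1
(r1,c2) = 1
(r1,c3) = 3
(r4,c2) = 4
(r6,c2) = 2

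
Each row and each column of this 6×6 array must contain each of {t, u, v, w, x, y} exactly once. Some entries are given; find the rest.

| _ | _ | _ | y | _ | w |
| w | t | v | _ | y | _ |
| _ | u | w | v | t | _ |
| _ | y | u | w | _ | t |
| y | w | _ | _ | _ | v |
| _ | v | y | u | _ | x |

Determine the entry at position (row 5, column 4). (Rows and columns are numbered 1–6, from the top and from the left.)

t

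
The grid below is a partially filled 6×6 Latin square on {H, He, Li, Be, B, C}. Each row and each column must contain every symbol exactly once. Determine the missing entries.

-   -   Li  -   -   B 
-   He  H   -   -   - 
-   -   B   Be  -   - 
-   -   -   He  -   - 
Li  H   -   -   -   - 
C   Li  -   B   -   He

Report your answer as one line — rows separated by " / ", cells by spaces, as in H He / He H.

He Be Li H C B / B He H Li Be C / H C B Be He Li / Be B C He Li H / Li H He C B Be / C Li Be B H He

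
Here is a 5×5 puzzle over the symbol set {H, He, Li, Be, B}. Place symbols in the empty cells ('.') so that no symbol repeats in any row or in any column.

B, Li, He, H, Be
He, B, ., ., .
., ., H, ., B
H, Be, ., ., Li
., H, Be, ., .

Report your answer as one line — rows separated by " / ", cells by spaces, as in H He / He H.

(r2,c3): row 2 has {He,B}; column 3 has {H,He,Be}, so it must be Li.
(r2,c4): row 2 has {He,Li,B}; column 4 has {H}, so it must be Be.
(r2,c5): row 2 has {He,Li,Be,B}; column 5 has {Li,Be,B}, so it must be H.
(r3,c2): row 3 has {H,B}; column 2 has {H,Li,Be,B}, so it must be He.
(r3,c4): row 3 has {H,He,B}; column 4 has {H,Be}, so it must be Li.
(r4,c3): row 4 has {H,Li,Be}; column 3 has {H,He,Li,Be}, so it must be B.
(r4,c4): row 4 has {H,Li,Be,B}; column 4 has {H,Li,Be}, so it must be He.
(r5,c1): row 5 has {H,Be}; column 1 has {H,He,B}, so it must be Li.
(r5,c4): row 5 has {H,Li,Be}; column 4 has {H,He,Li,Be}, so it must be B.
(r5,c5): row 5 has {H,Li,Be,B}; column 5 has {H,Li,Be,B}, so it must be He.
(r3,c1): row 3 has {H,He,Li,B}; column 1 has {H,He,Li,B}, so it must be Be.

B Li He H Be / He B Li Be H / Be He H Li B / H Be B He Li / Li H Be B He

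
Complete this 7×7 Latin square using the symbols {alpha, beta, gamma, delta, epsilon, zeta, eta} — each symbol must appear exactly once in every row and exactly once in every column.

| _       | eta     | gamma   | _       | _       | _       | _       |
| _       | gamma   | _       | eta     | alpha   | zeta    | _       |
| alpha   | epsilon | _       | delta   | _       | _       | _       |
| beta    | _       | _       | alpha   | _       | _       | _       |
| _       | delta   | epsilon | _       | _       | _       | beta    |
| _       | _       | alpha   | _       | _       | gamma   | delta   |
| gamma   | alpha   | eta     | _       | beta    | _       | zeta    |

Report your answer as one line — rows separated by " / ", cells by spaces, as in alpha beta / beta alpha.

zeta eta gamma beta delta epsilon alpha / delta gamma beta eta alpha zeta epsilon / alpha epsilon zeta delta gamma beta eta / beta zeta delta alpha epsilon eta gamma / eta delta epsilon gamma zeta alpha beta / epsilon beta alpha zeta eta gamma delta / gamma alpha eta epsilon beta delta zeta

(r2,c7) = epsilon
(r4,c2) = zeta
(r4,c3) = delta
(r6,c2) = beta
(r7,c4) = epsilon
(r7,c6) = delta
(r1,c7) = alpha
(r2,c1) = delta
(r2,c3) = beta
(r3,c3) = zeta
(r6,c4) = zeta
(r1,c4) = beta
(r1,c6) = epsilon
(r4,c6) = eta
(r4,c7) = gamma
(r5,c4) = gamma
(r5,c6) = alpha
(r1,c1) = zeta
(r1,c5) = delta
(r3,c6) = beta
(r3,c7) = eta
(r4,c5) = epsilon
(r5,c1) = eta
(r5,c5) = zeta
(r6,c1) = epsilon
(r6,c5) = eta
(r3,c5) = gamma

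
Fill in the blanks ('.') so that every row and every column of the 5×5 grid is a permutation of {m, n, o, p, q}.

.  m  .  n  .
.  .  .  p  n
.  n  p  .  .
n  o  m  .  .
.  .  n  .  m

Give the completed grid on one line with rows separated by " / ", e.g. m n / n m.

p m q n o / m q o p n / o n p m q / n o m q p / q p n o m

row 2 has {n,p}; column 2 has {m,n,o} — only q is left for (r2,c2).
row 2 has {n,p,q}; column 3 has {m,n,p} — only o is left for (r2,c3).
row 4 has {m,n,o}; column 4 has {n,p} — only q is left for (r4,c4).
row 4 has {m,n,o,q}; column 5 has {m,n} — only p is left for (r4,c5).
row 5 has {m,n}; column 2 has {m,n,o,q} — only p is left for (r5,c2).
row 5 has {m,n,p}; column 4 has {n,p,q} — only o is left for (r5,c4).
row 1 has {m,n}; column 3 has {m,n,o,p} — only q is left for (r1,c3).
row 1 has {m,n,q}; column 5 has {m,n,p} — only o is left for (r1,c5).
row 2 has {n,o,p,q}; column 1 has {n} — only m is left for (r2,c1).
row 3 has {n,p}; column 4 has {n,o,p,q} — only m is left for (r3,c4).
row 3 has {m,n,p}; column 5 has {m,n,o,p} — only q is left for (r3,c5).
row 5 has {m,n,o,p}; column 1 has {m,n} — only q is left for (r5,c1).
row 1 has {m,n,o,q}; column 1 has {m,n,q} — only p is left for (r1,c1).
row 3 has {m,n,p,q}; column 1 has {m,n,p,q} — only o is left for (r3,c1).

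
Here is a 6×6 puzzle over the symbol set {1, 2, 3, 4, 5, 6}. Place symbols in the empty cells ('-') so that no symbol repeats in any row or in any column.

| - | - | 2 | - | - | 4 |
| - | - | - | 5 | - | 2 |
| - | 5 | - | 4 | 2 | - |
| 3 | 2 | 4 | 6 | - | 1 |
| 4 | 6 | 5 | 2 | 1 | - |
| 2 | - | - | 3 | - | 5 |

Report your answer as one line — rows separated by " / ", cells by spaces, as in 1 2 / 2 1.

5 3 2 1 6 4 / 6 4 1 5 3 2 / 1 5 3 4 2 6 / 3 2 4 6 5 1 / 4 6 5 2 1 3 / 2 1 6 3 4 5

(r1,c4): row 1 has {2,4}; column 4 has {2,3,4,5,6}, so it must be 1.
(r4,c5): row 4 has {1,2,3,4,6}; column 5 has {1,2}, so it must be 5.
(r5,c6): row 5 has {1,2,4,5,6}; column 6 has {1,2,4,5}, so it must be 3.
(r1,c2): row 1 has {1,2,4}; column 2 has {2,5,6}, so it must be 3.
(r1,c5): row 1 has {1,2,3,4}; column 5 has {1,2,5}, so it must be 6.
(r3,c6): row 3 has {2,4,5}; column 6 has {1,2,3,4,5}, so it must be 6.
(r6,c5): row 6 has {2,3,5}; column 5 has {1,2,5,6}, so it must be 4.
(r1,c1): row 1 has {1,2,3,4,6}; column 1 has {2,3,4}, so it must be 5.
(r2,c5): row 2 has {2,5}; column 5 has {1,2,4,5,6}, so it must be 3.
(r3,c1): row 3 has {2,4,5,6}; column 1 has {2,3,4,5}, so it must be 1.
(r3,c3): row 3 has {1,2,4,5,6}; column 3 has {2,4,5}, so it must be 3.
(r6,c2): row 6 has {2,3,4,5}; column 2 has {2,3,5,6}, so it must be 1.
(r6,c3): row 6 has {1,2,3,4,5}; column 3 has {2,3,4,5}, so it must be 6.
(r2,c1): row 2 has {2,3,5}; column 1 has {1,2,3,4,5}, so it must be 6.
(r2,c2): row 2 has {2,3,5,6}; column 2 has {1,2,3,5,6}, so it must be 4.
(r2,c3): row 2 has {2,3,4,5,6}; column 3 has {2,3,4,5,6}, so it must be 1.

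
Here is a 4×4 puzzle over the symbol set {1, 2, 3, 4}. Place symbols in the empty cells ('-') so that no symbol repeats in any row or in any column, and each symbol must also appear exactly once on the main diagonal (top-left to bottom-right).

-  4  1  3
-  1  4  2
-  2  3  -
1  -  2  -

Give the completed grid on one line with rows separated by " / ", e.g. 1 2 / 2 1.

2 4 1 3 / 3 1 4 2 / 4 2 3 1 / 1 3 2 4

(r1,c1): row 1 has {1,3,4}; column 1 has {1}; the diagonal has {1,3}, so it must be 2.
(r2,c1): row 2 has {1,2,4}; column 1 has {1,2}, so it must be 3.
(r3,c1): row 3 has {2,3}; column 1 has {1,2,3}, so it must be 4.
(r3,c4): row 3 has {2,3,4}; column 4 has {2,3}, so it must be 1.
(r4,c2): row 4 has {1,2}; column 2 has {1,2,4}, so it must be 3.
(r4,c4): row 4 has {1,2,3}; column 4 has {1,2,3}; the diagonal has {1,2,3}, so it must be 4.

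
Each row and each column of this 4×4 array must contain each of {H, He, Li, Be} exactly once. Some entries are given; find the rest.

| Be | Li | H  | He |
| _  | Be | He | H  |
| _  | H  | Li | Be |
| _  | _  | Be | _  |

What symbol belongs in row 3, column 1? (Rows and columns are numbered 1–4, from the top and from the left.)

row 2 has {H,He,Be}; column 1 has {Be} — only Li is left for (r2,c1).
row 3 has {H,Li,Be}; column 1 has {Li,Be} — only He is left for (r3,c1).

He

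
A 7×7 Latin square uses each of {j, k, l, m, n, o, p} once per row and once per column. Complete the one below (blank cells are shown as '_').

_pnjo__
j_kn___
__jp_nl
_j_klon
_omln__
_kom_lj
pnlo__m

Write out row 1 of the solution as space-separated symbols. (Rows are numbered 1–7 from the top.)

l p n j o m k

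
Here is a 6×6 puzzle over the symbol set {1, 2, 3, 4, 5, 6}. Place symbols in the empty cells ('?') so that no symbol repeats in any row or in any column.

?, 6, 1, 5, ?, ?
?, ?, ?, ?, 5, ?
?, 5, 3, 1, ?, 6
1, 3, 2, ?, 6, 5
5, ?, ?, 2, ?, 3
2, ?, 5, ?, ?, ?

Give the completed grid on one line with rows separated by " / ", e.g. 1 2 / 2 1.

3 6 1 5 4 2 / 6 2 4 3 5 1 / 4 5 3 1 2 6 / 1 3 2 4 6 5 / 5 4 6 2 1 3 / 2 1 5 6 3 4

(r3,c1) = 4
(r3,c5) = 2
(r4,c4) = 4
(r1,c1) = 3
(r1,c5) = 4
(r1,c6) = 2
(r2,c1) = 6
(r2,c3) = 4
(r2,c4) = 3
(r2,c6) = 1
(r5,c3) = 6
(r5,c5) = 1
(r6,c4) = 6
(r6,c5) = 3
(r6,c6) = 4
(r2,c2) = 2
(r5,c2) = 4
(r6,c2) = 1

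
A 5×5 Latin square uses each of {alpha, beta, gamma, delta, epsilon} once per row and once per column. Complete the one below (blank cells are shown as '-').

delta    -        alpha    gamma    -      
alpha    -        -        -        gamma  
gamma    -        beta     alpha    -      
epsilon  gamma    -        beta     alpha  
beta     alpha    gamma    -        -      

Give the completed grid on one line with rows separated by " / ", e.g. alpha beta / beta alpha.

delta epsilon alpha gamma beta / alpha beta epsilon delta gamma / gamma delta beta alpha epsilon / epsilon gamma delta beta alpha / beta alpha gamma epsilon delta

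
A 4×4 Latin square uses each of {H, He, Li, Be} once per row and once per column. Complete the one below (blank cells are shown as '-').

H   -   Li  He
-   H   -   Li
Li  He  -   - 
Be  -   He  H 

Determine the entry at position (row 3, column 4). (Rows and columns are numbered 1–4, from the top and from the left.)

(r1,c2) = Be
(r2,c1) = He
(r2,c3) = Be
(r3,c3) = H
(r3,c4) = Be

Be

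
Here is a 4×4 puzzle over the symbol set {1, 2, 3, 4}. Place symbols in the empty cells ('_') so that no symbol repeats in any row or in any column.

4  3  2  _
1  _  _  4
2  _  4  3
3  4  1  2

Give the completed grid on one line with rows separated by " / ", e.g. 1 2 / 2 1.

4 3 2 1 / 1 2 3 4 / 2 1 4 3 / 3 4 1 2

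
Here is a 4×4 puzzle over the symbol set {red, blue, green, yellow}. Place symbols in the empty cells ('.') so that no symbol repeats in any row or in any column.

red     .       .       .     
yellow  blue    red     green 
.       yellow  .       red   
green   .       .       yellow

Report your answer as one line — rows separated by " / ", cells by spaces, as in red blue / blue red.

Cell (r1,c2): row 1 has {red}; column 2 has {blue,yellow} → green.
Cell (r1,c4): row 1 has {red,green}; column 4 has {red,green,yellow} → blue.
Cell (r3,c1): row 3 has {red,yellow}; column 1 has {red,green,yellow} → blue.
Cell (r3,c3): row 3 has {red,blue,yellow}; column 3 has {red} → green.
Cell (r4,c2): row 4 has {green,yellow}; column 2 has {blue,green,yellow} → red.
Cell (r4,c3): row 4 has {red,green,yellow}; column 3 has {red,green} → blue.
Cell (r1,c3): row 1 has {red,blue,green}; column 3 has {red,blue,green} → yellow.

red green yellow blue / yellow blue red green / blue yellow green red / green red blue yellow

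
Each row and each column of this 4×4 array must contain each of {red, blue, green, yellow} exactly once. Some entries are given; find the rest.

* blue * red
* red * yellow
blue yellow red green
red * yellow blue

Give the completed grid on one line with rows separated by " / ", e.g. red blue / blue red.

Cell (r1,c3): row 1 has {red,blue}; column 3 has {red,yellow} → green.
Cell (r2,c1): row 2 has {red,yellow}; column 1 has {red,blue} → green.
Cell (r2,c3): row 2 has {red,green,yellow}; column 3 has {red,green,yellow} → blue.
Cell (r4,c2): row 4 has {red,blue,yellow}; column 2 has {red,blue,yellow} → green.
Cell (r1,c1): row 1 has {red,blue,green}; column 1 has {red,blue,green} → yellow.

yellow blue green red / green red blue yellow / blue yellow red green / red green yellow blue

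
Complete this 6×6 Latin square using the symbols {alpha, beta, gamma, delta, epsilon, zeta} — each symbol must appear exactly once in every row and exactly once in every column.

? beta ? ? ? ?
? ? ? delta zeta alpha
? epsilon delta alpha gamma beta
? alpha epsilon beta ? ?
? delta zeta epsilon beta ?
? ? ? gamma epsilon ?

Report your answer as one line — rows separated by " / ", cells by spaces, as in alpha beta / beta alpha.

delta beta gamma zeta alpha epsilon / epsilon gamma beta delta zeta alpha / zeta epsilon delta alpha gamma beta / gamma alpha epsilon beta delta zeta / alpha delta zeta epsilon beta gamma / beta zeta alpha gamma epsilon delta

(r1,c4) = zeta
(r2,c2) = gamma
(r2,c3) = beta
(r3,c1) = zeta
(r4,c5) = delta
(r5,c6) = gamma
(r6,c2) = zeta
(r6,c3) = alpha
(r6,c6) = delta
(r1,c3) = gamma
(r1,c5) = alpha
(r1,c6) = epsilon
(r2,c1) = epsilon
(r4,c1) = gamma
(r4,c6) = zeta
(r5,c1) = alpha
(r6,c1) = beta
(r1,c1) = delta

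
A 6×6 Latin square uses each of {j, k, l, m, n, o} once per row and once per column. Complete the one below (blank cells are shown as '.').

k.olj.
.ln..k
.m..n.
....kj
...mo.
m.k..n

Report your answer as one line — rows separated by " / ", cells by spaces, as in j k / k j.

At row 1, column 2: row 1 has {j,k,l,o}; column 2 has {l,m}; that leaves n.
At row 1, column 6: row 1 has {j,k,l,n,o}; column 6 has {j,k,n}; that leaves m.
At row 2, column 5: row 2 has {k,l,n}; column 5 has {j,k,n,o}; that leaves m.
At row 4, column 2: row 4 has {j,k}; column 2 has {l,m,n}; that leaves o.
At row 4, column 4: row 4 has {j,k,o}; column 4 has {l,m}; that leaves n.
At row 5, column 6: row 5 has {m,o}; column 6 has {j,k,m,n}; that leaves l.
At row 6, column 2: row 6 has {k,m,n}; column 2 has {l,m,n,o}; that leaves j.
At row 6, column 4: row 6 has {j,k,m,n}; column 4 has {l,m,n}; that leaves o.
At row 6, column 5: row 6 has {j,k,m,n,o}; column 5 has {j,k,m,n,o}; that leaves l.
At row 2, column 4: row 2 has {k,l,m,n}; column 4 has {l,m,n,o}; that leaves j.
At row 3, column 4: row 3 has {m,n}; column 4 has {j,l,m,n,o}; that leaves k.
At row 3, column 6: row 3 has {k,m,n}; column 6 has {j,k,l,m,n}; that leaves o.
At row 4, column 1: row 4 has {j,k,n,o}; column 1 has {k,m}; that leaves l.
At row 4, column 3: row 4 has {j,k,l,n,o}; column 3 has {k,n,o}; that leaves m.
At row 5, column 2: row 5 has {l,m,o}; column 2 has {j,l,m,n,o}; that leaves k.
At row 5, column 3: row 5 has {k,l,m,o}; column 3 has {k,m,n,o}; that leaves j.
At row 2, column 1: row 2 has {j,k,l,m,n}; column 1 has {k,l,m}; that leaves o.
At row 3, column 1: row 3 has {k,m,n,o}; column 1 has {k,l,m,o}; that leaves j.
At row 3, column 3: row 3 has {j,k,m,n,o}; column 3 has {j,k,m,n,o}; that leaves l.
At row 5, column 1: row 5 has {j,k,l,m,o}; column 1 has {j,k,l,m,o}; that leaves n.

k n o l j m / o l n j m k / j m l k n o / l o m n k j / n k j m o l / m j k o l n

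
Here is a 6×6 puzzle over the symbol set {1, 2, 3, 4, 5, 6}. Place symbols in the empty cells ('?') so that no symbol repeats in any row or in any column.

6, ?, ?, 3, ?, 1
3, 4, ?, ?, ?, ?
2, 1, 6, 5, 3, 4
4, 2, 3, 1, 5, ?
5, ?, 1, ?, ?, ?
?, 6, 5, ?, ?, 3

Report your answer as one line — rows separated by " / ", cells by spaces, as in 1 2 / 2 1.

6 5 4 3 2 1 / 3 4 2 6 1 5 / 2 1 6 5 3 4 / 4 2 3 1 5 6 / 5 3 1 4 6 2 / 1 6 5 2 4 3

Cell (r1,c2): row 1 has {1,3,6}; column 2 has {1,2,4,6} → 5.
Cell (r2,c3): row 2 has {3,4}; column 3 has {1,3,5,6} → 2.
Cell (r2,c4): row 2 has {2,3,4}; column 4 has {1,3,5} → 6.
Cell (r2,c5): row 2 has {2,3,4,6}; column 5 has {3,5} → 1.
Cell (r2,c6): row 2 has {1,2,3,4,6}; column 6 has {1,3,4} → 5.
Cell (r4,c6): row 4 has {1,2,3,4,5}; column 6 has {1,3,4,5} → 6.
Cell (r5,c2): row 5 has {1,5}; column 2 has {1,2,4,5,6} → 3.
Cell (r5,c6): row 5 has {1,3,5}; column 6 has {1,3,4,5,6} → 2.
Cell (r6,c1): row 6 has {3,5,6}; column 1 has {2,3,4,5,6} → 1.
Cell (r1,c3): row 1 has {1,3,5,6}; column 3 has {1,2,3,5,6} → 4.
Cell (r1,c5): row 1 has {1,3,4,5,6}; column 5 has {1,3,5} → 2.
Cell (r5,c4): row 5 has {1,2,3,5}; column 4 has {1,3,5,6} → 4.
Cell (r5,c5): row 5 has {1,2,3,4,5}; column 5 has {1,2,3,5} → 6.
Cell (r6,c4): row 6 has {1,3,5,6}; column 4 has {1,3,4,5,6} → 2.
Cell (r6,c5): row 6 has {1,2,3,5,6}; column 5 has {1,2,3,5,6} → 4.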